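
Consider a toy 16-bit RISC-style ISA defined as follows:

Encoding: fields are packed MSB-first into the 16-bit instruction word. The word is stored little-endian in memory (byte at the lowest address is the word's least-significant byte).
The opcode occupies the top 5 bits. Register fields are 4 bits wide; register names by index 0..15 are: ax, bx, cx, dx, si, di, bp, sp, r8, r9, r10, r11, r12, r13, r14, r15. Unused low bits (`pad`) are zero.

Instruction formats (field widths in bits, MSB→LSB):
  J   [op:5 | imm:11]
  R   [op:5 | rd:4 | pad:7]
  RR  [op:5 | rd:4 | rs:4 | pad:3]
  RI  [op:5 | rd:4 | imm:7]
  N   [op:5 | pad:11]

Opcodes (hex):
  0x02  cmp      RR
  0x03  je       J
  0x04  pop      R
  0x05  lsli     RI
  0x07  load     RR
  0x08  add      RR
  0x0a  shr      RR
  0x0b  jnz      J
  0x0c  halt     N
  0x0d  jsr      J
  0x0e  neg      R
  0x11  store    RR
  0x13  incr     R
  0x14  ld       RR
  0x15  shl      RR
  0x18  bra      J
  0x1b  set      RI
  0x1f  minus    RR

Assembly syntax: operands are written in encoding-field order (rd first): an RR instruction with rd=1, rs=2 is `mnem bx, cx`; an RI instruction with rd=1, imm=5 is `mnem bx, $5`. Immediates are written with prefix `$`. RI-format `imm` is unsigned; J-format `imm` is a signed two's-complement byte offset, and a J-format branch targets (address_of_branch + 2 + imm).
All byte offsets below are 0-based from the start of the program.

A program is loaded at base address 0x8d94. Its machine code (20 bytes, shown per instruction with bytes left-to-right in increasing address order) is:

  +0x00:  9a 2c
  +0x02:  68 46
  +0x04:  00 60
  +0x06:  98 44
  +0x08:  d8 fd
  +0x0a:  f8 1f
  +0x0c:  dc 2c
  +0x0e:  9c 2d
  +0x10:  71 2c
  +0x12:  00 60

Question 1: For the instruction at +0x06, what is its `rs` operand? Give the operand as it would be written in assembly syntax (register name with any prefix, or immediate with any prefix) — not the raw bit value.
dx

off 0x06: read 98 44 as little → 0x4498
  top 5b → 0x8 → add [RR]
  rd: (w>>7)&0xf=0x9 → r9
  rs: (w>>3)&0xf=0x3 → dx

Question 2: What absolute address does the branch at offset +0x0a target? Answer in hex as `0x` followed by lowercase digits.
off 0x0a: read f8 1f as little → 0x1ff8
  top 5b → 0x3 → je [J]
  imm@[10:0]=0x7f8 (s11→-8) ⇒ $-8
  target = base 0x8d94 + off 0x0a + 2 + imm -8 = 0x8d98

0x8d98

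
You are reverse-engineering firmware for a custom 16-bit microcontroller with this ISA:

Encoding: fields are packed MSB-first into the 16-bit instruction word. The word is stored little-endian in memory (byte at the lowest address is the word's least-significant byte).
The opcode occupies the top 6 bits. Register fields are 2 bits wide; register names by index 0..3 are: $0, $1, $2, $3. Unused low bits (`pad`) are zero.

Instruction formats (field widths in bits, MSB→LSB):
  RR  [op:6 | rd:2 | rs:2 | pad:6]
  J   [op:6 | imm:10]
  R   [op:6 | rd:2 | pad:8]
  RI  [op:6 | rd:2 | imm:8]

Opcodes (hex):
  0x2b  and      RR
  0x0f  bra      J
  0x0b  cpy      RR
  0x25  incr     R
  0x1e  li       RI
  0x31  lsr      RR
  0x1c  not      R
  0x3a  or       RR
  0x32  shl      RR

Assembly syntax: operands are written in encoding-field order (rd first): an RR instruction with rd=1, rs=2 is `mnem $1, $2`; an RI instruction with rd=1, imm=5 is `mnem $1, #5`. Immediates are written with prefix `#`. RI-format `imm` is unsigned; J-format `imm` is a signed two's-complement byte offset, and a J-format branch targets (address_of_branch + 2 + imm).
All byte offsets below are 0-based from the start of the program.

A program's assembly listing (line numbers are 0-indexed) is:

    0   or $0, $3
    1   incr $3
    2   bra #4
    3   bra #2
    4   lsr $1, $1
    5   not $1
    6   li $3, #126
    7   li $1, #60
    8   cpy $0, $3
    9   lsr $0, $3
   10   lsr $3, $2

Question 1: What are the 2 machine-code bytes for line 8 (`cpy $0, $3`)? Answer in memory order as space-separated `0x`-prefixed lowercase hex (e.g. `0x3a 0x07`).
0xc0 0x2c

L8: cpy op=0xb:6|rd=0:2|rs=3:2|pad=0:6 ⇒ 0x2cc0 ⇒ little c0 2c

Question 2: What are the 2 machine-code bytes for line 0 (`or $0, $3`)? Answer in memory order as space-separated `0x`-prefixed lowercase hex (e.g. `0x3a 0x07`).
0. or fields op=0x3a:6|rd=0:2|rs=3:2|pad=0:6 → word e8c0h → c0 e8

0xc0 0xe8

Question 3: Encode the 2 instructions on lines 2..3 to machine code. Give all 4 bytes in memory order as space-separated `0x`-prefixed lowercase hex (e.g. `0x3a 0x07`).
L2: bra op=0xf:6|imm=4:10 ⇒ 0x3c04 ⇒ little 04 3c
L3: bra op=0xf:6|imm=2:10 ⇒ 0x3c02 ⇒ little 02 3c

0x04 0x3c 0x02 0x3c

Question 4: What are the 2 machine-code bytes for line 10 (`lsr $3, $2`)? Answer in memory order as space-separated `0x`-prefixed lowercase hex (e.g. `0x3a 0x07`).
10. lsr fields op=0x31:6|rd=3:2|rs=2:2|pad=0:6 → word c780h → 80 c7

0x80 0xc7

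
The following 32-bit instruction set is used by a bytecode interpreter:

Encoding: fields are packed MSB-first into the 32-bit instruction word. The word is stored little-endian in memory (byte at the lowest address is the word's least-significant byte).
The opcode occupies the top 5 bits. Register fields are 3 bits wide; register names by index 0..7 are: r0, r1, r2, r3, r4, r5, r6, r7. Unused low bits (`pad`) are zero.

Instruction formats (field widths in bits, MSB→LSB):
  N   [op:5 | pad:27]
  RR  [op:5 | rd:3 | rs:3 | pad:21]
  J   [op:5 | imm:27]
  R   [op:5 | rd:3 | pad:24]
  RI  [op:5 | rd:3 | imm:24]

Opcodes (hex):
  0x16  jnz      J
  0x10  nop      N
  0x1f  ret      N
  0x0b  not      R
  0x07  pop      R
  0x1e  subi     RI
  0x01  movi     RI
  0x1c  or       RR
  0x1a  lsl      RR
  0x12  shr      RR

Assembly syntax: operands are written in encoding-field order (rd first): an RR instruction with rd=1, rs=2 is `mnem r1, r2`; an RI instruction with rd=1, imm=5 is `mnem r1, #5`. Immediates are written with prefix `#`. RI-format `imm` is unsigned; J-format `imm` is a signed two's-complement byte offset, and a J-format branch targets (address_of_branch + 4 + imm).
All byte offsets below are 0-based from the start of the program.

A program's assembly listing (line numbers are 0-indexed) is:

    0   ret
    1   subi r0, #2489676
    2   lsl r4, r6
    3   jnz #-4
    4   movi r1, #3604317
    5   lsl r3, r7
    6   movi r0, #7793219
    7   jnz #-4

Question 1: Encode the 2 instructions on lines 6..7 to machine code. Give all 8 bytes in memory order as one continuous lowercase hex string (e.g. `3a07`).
6. movi fields op=0x1:5|rd=0:3|imm=7793219:24 → word 0876ea43h → 43 ea 76 08
7. jnz fields op=0x16:5|imm=-4:27 → word b7fffffch → fc ff ff b7

43ea7608fcffffb7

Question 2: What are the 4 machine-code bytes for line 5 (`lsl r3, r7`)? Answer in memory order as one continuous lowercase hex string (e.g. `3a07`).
0000e0d3

5. lsl fields op=0x1a:5|rd=3:3|rs=7:3|pad=0:21 → word d3e00000h → 00 00 e0 d3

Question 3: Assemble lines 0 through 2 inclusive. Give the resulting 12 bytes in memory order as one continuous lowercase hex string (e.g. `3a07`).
000000f84cfd25f00000c0d4

line 0 (ret): pack op=0x1f:5|pad=0:27 = 0xf8000000; little→ 00 00 00 f8
line 1 (subi): pack op=0x1e:5|rd=0:3|imm=2489676:24 = 0xf025fd4c; little→ 4c fd 25 f0
line 2 (lsl): pack op=0x1a:5|rd=4:3|rs=6:3|pad=0:21 = 0xd4c00000; little→ 00 00 c0 d4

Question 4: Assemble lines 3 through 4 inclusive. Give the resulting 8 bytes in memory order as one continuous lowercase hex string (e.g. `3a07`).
line 3 (jnz): pack op=0x16:5|imm=-4:27 = 0xb7fffffc; little→ fc ff ff b7
line 4 (movi): pack op=0x1:5|rd=1:3|imm=3604317:24 = 0x0936ff5d; little→ 5d ff 36 09

fcffffb75dff3609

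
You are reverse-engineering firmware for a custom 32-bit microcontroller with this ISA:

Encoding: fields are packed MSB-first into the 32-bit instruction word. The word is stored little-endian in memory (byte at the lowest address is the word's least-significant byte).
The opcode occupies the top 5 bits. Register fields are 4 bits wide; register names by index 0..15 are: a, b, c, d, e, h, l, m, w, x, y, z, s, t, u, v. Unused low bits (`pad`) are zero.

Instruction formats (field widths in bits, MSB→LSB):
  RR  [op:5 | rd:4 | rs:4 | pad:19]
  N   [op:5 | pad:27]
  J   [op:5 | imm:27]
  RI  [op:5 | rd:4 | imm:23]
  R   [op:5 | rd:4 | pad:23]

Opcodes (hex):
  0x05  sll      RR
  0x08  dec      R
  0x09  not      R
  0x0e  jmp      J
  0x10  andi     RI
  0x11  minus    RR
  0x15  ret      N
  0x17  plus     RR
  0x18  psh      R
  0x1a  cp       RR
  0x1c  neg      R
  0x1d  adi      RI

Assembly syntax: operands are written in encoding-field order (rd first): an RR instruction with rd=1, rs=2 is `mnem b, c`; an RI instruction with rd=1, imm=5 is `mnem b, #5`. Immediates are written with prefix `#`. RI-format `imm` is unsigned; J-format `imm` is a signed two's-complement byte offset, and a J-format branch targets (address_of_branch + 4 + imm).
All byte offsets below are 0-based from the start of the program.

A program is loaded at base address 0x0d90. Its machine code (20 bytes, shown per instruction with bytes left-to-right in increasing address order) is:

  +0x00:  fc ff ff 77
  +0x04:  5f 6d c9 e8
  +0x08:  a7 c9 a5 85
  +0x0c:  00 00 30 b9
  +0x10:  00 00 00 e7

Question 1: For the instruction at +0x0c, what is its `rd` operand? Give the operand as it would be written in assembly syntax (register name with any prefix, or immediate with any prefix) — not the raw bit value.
c

+0x0c: 00 00 30 b9 ⇒ word 0xb9300000 (little)
  opcode bits[31:27]=0x17: plus/RR
  rd: (w>>23)&0xf=0x2 → c
  rs: (w>>19)&0xf=0x6 → l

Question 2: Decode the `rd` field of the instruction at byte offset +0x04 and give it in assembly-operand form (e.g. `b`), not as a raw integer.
b

@+04  little-endian(5f 6d c9 e8) = 0xe8c96d5f
  op=0xe8c96d5f>>27=0x1d ⇒ adi (RI)
  rd: (w>>23)&0xf=0x1 → b
  imm: (w>>0)&0x7fffff=0x496d5f → #4812127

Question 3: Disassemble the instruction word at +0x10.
neg u

off 0x10: read 00 00 00 e7 as little → 0xe7000000
  top 5b → 0x1c → neg [R]
  [26:23] rd=14 = u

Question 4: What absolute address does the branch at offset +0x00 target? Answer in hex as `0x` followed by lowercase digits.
0x0d90

[00] fc ff ff 77 → 0x77fffffc
  op=0x77fffffc>>27=0xe ⇒ jmp (J)
  imm@[26:0]=0x7fffffc (s27→-4) ⇒ #-4
  target = base 0x0d90 + off 0x00 + 4 + imm -4 = 0x0d90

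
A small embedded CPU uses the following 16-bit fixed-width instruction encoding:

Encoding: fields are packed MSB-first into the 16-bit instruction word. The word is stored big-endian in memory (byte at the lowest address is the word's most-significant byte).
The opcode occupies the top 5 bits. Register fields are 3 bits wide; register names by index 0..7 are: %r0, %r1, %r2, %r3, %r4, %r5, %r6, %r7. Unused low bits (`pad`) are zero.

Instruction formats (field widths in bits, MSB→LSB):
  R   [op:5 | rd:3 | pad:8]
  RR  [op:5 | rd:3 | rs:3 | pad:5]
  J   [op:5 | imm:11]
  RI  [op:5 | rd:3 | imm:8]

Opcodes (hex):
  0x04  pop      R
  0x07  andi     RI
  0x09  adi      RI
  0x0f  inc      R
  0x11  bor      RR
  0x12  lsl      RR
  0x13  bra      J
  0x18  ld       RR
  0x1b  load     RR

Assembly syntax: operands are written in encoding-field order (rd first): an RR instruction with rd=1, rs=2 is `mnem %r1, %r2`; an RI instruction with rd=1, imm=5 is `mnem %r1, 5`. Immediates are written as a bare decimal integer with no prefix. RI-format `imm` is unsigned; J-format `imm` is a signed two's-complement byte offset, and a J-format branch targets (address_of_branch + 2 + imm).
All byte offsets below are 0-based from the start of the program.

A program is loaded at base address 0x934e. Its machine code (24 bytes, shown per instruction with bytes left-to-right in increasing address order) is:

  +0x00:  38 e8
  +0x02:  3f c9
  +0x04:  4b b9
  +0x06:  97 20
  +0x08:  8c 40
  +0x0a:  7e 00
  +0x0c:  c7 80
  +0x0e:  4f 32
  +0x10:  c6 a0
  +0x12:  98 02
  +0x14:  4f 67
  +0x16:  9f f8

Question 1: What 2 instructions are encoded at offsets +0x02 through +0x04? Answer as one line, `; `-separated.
andi %r7, 201; adi %r3, 185

[02] 3f c9 → 0x3fc9
  opcode bits[15:11]=0x7: andi/RI
  [10:8] rd=7 = %r7
  [7:0] imm=201 = 201
[04] 4b b9 → 0x4bb9
  opcode bits[15:11]=0x9: adi/RI
  [10:8] rd=3 = %r3
  [7:0] imm=185 = 185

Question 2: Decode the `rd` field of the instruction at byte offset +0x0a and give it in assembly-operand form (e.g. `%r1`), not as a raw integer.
off 0x0a: read 7e 00 as big → 0x7e00
  top 5b → 0xf → inc [R]
  rd@[10:8]=0x6 ⇒ %r6

%r6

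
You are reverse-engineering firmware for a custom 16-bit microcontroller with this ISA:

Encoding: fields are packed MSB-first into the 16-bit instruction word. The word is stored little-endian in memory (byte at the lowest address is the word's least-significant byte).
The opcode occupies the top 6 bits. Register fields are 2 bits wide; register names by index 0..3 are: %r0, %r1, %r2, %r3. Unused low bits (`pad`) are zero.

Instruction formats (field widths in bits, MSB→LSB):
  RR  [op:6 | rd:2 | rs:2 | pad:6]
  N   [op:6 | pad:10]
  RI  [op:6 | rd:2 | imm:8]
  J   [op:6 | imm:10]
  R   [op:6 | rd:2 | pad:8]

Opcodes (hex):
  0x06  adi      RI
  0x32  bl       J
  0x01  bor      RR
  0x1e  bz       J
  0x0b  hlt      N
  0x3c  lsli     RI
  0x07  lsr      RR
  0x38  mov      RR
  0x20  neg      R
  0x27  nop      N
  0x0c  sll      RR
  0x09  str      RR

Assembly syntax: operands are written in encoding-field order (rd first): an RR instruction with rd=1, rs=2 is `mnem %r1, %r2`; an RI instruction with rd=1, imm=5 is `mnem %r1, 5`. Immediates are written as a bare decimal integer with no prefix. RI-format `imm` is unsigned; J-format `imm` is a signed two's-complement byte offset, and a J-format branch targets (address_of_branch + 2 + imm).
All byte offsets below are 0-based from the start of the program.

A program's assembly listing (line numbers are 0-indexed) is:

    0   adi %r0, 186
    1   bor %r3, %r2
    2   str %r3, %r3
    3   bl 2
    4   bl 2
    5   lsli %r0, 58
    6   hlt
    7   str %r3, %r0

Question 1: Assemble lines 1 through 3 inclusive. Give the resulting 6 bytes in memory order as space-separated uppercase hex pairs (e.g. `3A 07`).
80 07 C0 27 02 C8

line 1 (bor): pack op=0x1:6|rd=3:2|rs=2:2|pad=0:6 = 0x0780; little→ 80 07
line 2 (str): pack op=0x9:6|rd=3:2|rs=3:2|pad=0:6 = 0x27c0; little→ c0 27
line 3 (bl): pack op=0x32:6|imm=2:10 = 0xc802; little→ 02 c8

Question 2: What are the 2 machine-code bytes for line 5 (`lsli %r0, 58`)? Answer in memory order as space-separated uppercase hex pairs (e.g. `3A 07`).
line 5 (lsli): pack op=0x3c:6|rd=0:2|imm=58:8 = 0xf03a; little→ 3a f0

3A F0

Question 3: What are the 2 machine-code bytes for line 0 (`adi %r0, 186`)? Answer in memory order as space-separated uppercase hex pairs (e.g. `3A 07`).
BA 18

line 0 (adi): pack op=0x6:6|rd=0:2|imm=186:8 = 0x18ba; little→ ba 18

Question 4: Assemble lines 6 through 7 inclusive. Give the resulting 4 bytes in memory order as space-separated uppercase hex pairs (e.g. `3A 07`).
00 2C 00 27

line 6 (hlt): pack op=0xb:6|pad=0:10 = 0x2c00; little→ 00 2c
line 7 (str): pack op=0x9:6|rd=3:2|rs=0:2|pad=0:6 = 0x2700; little→ 00 27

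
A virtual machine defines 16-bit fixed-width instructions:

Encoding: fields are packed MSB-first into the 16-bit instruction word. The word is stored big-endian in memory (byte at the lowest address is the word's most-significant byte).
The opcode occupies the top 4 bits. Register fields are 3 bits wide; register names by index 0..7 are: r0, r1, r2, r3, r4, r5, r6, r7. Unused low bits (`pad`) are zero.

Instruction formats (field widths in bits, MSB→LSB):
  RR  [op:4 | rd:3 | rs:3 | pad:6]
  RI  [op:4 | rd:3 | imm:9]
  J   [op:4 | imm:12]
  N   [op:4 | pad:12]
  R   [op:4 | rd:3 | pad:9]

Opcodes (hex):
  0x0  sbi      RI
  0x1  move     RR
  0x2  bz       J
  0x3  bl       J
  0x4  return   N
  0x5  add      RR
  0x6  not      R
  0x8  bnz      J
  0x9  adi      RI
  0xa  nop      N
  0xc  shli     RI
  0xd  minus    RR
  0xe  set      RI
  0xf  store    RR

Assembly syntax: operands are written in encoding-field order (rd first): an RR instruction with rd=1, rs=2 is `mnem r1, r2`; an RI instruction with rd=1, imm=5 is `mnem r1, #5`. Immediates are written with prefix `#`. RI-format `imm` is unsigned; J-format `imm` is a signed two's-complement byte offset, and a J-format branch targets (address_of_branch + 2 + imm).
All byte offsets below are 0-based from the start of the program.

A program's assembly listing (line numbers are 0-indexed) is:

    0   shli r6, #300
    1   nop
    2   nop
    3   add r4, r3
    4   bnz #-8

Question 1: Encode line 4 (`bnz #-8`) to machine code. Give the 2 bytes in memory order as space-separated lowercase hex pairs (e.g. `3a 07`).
8f f8

line 4 (bnz): pack op=0x8:4|imm=-8:12 = 0x8ff8; big→ 8f f8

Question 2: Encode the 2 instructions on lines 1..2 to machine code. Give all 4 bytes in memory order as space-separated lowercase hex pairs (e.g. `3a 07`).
a0 00 a0 00

1. nop fields op=0xa:4|pad=0:12 → word a000h → a0 00
2. nop fields op=0xa:4|pad=0:12 → word a000h → a0 00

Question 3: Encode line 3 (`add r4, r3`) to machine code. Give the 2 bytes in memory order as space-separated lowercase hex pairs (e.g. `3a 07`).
58 c0

L3: add op=0x5:4|rd=4:3|rs=3:3|pad=0:6 ⇒ 0x58c0 ⇒ big 58 c0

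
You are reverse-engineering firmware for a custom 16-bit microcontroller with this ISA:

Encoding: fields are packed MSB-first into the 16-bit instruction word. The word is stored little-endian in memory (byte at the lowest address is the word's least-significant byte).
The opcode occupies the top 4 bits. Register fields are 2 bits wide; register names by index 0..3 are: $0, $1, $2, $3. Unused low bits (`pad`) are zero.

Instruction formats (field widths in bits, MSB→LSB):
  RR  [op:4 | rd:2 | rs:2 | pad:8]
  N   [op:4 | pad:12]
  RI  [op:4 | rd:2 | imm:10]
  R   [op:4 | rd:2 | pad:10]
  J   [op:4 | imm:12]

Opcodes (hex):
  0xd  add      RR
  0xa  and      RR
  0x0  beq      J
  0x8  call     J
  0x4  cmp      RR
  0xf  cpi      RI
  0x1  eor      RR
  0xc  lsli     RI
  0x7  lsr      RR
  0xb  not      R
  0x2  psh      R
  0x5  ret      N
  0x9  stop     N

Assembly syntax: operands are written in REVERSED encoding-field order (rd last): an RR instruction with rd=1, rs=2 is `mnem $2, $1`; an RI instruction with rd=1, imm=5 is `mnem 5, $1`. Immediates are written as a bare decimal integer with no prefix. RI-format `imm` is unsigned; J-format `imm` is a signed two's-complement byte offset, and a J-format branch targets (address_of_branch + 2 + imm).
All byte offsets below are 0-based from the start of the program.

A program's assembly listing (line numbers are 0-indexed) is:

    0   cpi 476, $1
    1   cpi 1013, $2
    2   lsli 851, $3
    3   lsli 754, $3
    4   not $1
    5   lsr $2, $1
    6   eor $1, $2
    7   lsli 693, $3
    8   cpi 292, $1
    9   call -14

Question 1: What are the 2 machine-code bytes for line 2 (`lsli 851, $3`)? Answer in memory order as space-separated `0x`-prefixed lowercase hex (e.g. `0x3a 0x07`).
0x53 0xcf

line 2 (lsli): pack op=0xc:4|rd=3:2|imm=851:10 = 0xcf53; little→ 53 cf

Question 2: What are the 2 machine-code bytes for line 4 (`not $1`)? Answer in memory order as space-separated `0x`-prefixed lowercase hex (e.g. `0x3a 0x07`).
0x00 0xb4

4. not fields op=0xb:4|rd=1:2|pad=0:10 → word b400h → 00 b4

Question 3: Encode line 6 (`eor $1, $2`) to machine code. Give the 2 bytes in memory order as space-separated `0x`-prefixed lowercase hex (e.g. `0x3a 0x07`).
line 6 (eor): pack op=0x1:4|rd=2:2|rs=1:2|pad=0:8 = 0x1900; little→ 00 19

0x00 0x19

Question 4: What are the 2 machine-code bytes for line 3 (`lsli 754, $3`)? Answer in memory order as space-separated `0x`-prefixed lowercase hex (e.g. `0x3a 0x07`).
L3: lsli op=0xc:4|rd=3:2|imm=754:10 ⇒ 0xcef2 ⇒ little f2 ce

0xf2 0xce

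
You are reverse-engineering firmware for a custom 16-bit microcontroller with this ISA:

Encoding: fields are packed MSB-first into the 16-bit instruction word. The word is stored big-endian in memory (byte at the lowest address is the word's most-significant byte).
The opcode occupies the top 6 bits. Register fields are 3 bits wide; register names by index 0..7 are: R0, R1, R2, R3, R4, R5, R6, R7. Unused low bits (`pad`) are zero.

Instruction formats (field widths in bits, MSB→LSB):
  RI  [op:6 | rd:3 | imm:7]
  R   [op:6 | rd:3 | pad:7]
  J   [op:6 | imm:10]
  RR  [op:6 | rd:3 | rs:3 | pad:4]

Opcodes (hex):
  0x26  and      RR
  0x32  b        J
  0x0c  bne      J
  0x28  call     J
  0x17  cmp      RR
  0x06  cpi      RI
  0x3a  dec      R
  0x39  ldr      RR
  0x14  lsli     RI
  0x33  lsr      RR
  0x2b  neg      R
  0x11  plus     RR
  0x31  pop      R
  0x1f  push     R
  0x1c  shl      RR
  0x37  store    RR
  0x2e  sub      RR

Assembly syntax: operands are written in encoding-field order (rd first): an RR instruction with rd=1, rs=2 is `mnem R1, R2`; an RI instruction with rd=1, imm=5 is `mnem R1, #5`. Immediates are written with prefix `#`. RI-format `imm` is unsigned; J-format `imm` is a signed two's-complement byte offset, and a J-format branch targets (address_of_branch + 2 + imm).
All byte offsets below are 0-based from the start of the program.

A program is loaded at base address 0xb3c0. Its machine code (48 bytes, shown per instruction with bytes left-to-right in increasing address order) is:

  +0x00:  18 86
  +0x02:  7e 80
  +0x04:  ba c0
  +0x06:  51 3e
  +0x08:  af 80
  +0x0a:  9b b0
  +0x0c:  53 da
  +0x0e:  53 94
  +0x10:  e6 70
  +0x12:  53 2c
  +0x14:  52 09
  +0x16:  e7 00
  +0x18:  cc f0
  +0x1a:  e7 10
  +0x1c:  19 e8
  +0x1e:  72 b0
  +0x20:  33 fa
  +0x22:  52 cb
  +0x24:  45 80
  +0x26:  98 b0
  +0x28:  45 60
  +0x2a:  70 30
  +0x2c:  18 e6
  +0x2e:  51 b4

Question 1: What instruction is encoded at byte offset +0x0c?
@+0c  big-endian(53 da) = 0x53da
  opcode bits[15:10]=0x14: lsli/RI
  [9:7] rd=7 = R7
  [6:0] imm=90 = #90

lsli R7, #90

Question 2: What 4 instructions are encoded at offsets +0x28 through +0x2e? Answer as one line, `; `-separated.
+0x28: 45 60 ⇒ word 0x4560 (big)
  op=0x4560>>10=0x11 ⇒ plus (RR)
  rd@[9:7]=0x2 ⇒ R2
  rs@[6:4]=0x6 ⇒ R6
+0x2a: 70 30 ⇒ word 0x7030 (big)
  op=0x7030>>10=0x1c ⇒ shl (RR)
  rd@[9:7]=0x0 ⇒ R0
  rs@[6:4]=0x3 ⇒ R3
+0x2c: 18 e6 ⇒ word 0x18e6 (big)
  op=0x18e6>>10=0x6 ⇒ cpi (RI)
  rd@[9:7]=0x1 ⇒ R1
  imm@[6:0]=0x66 ⇒ #102
+0x2e: 51 b4 ⇒ word 0x51b4 (big)
  op=0x51b4>>10=0x14 ⇒ lsli (RI)
  rd@[9:7]=0x3 ⇒ R3
  imm@[6:0]=0x34 ⇒ #52

plus R2, R6; shl R0, R3; cpi R1, #102; lsli R3, #52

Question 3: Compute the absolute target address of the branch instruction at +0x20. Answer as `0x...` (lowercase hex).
+0x20: 33 fa ⇒ word 0x33fa (big)
  opcode bits[15:10]=0xc: bne/J
  imm: (w>>0)&0x3ff=0x3fa (s10→-6) → #-6
  target = base 0xb3c0 + off 0x20 + 2 + imm -6 = 0xb3dc

0xb3dc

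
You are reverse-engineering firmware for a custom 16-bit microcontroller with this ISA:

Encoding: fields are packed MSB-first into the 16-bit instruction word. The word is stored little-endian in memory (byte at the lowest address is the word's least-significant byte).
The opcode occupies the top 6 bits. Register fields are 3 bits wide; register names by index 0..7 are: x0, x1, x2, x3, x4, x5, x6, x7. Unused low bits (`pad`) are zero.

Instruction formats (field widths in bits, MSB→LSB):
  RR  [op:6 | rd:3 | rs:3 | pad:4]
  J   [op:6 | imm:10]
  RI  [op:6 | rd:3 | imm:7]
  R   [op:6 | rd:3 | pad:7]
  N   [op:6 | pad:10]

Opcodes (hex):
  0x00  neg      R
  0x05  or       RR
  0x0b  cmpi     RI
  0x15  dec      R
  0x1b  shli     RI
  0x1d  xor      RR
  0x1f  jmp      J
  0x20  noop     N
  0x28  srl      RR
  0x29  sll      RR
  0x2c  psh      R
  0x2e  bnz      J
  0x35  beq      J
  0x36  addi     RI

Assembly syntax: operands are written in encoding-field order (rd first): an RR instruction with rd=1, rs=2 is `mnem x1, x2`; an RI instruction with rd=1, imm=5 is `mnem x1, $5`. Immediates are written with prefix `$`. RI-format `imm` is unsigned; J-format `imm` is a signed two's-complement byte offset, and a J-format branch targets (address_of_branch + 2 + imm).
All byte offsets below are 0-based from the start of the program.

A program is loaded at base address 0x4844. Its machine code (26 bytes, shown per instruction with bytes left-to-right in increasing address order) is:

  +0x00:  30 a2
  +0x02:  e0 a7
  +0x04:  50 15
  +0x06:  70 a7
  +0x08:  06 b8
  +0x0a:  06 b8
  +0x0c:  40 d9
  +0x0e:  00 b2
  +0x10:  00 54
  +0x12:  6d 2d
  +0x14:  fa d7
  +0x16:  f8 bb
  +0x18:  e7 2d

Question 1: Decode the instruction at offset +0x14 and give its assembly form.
@+14  little-endian(fa d7) = 0xd7fa
  op=0xd7fa>>10=0x35 ⇒ beq (J)
  imm: (w>>0)&0x3ff=0x3fa (s10→-6) → $-6

beq $-6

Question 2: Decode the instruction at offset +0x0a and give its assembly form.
bnz $6

@+0a  little-endian(06 b8) = 0xb806
  opcode bits[15:10]=0x2e: bnz/J
  imm: (w>>0)&0x3ff=0x6 → $6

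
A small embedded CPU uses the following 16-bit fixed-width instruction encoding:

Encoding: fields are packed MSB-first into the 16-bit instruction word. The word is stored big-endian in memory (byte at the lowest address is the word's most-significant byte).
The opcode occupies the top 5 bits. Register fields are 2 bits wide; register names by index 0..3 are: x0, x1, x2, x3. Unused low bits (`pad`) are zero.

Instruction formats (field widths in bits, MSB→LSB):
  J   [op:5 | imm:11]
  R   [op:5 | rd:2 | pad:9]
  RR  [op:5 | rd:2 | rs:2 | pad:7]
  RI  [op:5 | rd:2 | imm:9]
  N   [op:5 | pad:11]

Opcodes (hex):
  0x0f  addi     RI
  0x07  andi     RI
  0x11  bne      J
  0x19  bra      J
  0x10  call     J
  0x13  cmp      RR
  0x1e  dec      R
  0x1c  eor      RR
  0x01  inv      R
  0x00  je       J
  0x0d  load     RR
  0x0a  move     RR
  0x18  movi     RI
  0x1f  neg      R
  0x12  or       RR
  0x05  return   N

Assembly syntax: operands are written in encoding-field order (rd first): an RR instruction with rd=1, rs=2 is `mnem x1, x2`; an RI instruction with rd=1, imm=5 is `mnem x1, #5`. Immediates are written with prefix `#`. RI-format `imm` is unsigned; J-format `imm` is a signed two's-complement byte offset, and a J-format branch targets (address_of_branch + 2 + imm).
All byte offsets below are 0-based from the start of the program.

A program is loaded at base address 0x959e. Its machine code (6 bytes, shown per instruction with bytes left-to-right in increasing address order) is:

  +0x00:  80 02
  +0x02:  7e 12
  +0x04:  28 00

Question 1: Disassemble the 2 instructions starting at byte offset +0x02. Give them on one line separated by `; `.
addi x3, #18; return

@+02  big-endian(7e 12) = 0x7e12
  top 5b → 0xf → addi [RI]
  rd: (w>>9)&0x3=0x3 → x3
  imm: (w>>0)&0x1ff=0x12 → #18
@+04  big-endian(28 00) = 0x2800
  top 5b → 0x5 → return [N]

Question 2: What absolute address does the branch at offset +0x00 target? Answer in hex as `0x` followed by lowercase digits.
0x95a2

@+00  big-endian(80 02) = 0x8002
  op=0x8002>>11=0x10 ⇒ call (J)
  [10:0] imm=2 = #2
  target = base 0x959e + off 0x00 + 2 + imm 2 = 0x95a2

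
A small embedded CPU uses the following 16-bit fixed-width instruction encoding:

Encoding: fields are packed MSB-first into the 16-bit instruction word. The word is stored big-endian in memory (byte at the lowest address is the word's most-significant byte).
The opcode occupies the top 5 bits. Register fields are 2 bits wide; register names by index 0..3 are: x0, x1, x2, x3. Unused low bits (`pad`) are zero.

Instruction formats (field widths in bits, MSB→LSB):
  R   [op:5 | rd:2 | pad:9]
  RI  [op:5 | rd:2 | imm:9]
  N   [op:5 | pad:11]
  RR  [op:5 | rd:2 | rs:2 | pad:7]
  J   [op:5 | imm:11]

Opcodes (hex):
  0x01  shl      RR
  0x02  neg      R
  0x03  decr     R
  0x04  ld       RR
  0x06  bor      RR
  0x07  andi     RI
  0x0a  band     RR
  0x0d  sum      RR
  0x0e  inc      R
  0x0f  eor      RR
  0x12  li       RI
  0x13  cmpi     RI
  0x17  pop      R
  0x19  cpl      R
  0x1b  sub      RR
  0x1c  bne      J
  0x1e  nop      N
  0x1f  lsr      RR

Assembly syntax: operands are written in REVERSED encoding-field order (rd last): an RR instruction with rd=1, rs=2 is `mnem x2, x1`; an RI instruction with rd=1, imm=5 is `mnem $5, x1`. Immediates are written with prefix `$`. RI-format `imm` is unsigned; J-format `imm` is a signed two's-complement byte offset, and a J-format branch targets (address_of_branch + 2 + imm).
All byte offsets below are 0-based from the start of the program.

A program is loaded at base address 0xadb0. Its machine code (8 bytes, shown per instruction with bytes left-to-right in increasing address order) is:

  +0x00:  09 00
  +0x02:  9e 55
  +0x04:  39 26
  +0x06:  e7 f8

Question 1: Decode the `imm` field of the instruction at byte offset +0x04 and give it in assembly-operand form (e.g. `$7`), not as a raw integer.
$294

@+04  big-endian(39 26) = 0x3926
  opcode bits[15:11]=0x7: andi/RI
  rd: (w>>9)&0x3=0x0 → x0
  imm: (w>>0)&0x1ff=0x126 → $294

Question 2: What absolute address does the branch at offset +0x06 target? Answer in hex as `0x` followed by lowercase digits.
@+06  big-endian(e7 f8) = 0xe7f8
  opcode bits[15:11]=0x1c: bne/J
  imm@[10:0]=0x7f8 (s11→-8) ⇒ $-8
  target = base 0xadb0 + off 0x06 + 2 + imm -8 = 0xadb0

0xadb0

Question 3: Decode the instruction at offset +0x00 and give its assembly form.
shl x2, x0

+0x00: 09 00 ⇒ word 0x0900 (big)
  top 5b → 0x1 → shl [RR]
  rd: (w>>9)&0x3=0x0 → x0
  rs: (w>>7)&0x3=0x2 → x2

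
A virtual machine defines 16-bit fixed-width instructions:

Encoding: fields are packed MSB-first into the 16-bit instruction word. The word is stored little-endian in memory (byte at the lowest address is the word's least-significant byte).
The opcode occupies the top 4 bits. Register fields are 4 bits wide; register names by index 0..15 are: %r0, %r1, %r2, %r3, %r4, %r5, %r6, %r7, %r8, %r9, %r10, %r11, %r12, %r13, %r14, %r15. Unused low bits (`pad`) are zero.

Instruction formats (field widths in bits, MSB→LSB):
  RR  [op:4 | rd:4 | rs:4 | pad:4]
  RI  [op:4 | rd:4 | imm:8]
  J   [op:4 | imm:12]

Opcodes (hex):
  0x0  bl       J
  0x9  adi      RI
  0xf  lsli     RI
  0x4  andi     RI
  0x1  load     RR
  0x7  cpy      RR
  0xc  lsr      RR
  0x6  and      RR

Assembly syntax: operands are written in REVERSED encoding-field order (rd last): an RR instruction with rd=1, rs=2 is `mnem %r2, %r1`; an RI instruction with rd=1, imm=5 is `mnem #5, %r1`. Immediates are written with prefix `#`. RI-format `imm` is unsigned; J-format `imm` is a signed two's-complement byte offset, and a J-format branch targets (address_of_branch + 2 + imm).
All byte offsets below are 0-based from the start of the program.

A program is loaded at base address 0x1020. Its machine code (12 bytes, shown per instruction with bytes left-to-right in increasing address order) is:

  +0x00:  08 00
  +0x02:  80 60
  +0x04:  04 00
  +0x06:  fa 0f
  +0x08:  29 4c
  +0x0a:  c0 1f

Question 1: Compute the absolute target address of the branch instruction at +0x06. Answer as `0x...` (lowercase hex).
@+06  little-endian(fa 0f) = 0x0ffa
  opcode bits[15:12]=0x0: bl/J
  imm: (w>>0)&0xfff=0xffa (s12→-6) → #-6
  target = base 0x1020 + off 0x06 + 2 + imm -6 = 0x1022

0x1022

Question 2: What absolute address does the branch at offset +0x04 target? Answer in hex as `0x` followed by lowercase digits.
0x102a

+0x04: 04 00 ⇒ word 0x0004 (little)
  top 4b → 0x0 → bl [J]
  imm: (w>>0)&0xfff=0x4 → #4
  target = base 0x1020 + off 0x04 + 2 + imm 4 = 0x102a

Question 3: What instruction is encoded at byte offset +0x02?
and %r8, %r0

@+02  little-endian(80 60) = 0x6080
  opcode bits[15:12]=0x6: and/RR
  rd@[11:8]=0x0 ⇒ %r0
  rs@[7:4]=0x8 ⇒ %r8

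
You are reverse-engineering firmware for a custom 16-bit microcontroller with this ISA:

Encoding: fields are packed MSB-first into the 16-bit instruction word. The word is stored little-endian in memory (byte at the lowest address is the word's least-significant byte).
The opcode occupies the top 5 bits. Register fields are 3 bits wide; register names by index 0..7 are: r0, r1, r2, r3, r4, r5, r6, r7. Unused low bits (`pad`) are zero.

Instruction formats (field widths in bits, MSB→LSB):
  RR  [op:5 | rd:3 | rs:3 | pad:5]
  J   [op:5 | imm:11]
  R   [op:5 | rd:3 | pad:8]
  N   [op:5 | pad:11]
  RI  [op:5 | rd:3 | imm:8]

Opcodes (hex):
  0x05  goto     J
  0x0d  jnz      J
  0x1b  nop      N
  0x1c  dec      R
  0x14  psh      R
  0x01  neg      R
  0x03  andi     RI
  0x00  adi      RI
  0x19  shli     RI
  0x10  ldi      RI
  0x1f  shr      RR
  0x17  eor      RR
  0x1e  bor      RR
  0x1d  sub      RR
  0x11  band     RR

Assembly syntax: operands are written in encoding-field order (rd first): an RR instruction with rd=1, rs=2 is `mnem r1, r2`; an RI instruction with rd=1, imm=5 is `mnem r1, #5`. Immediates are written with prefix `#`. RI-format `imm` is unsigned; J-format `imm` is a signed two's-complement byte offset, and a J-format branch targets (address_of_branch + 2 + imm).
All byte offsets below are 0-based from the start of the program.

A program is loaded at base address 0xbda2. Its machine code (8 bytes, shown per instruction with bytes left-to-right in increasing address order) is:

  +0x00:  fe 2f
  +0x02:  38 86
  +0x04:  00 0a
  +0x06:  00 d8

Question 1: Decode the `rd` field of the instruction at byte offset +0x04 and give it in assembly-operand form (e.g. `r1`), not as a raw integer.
r2

+0x04: 00 0a ⇒ word 0x0a00 (little)
  opcode bits[15:11]=0x1: neg/R
  [10:8] rd=2 = r2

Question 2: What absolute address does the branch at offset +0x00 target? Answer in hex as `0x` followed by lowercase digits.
0xbda2

+0x00: fe 2f ⇒ word 0x2ffe (little)
  top 5b → 0x5 → goto [J]
  [10:0] imm=2046 (s11→-2) = #-2
  target = base 0xbda2 + off 0x00 + 2 + imm -2 = 0xbda2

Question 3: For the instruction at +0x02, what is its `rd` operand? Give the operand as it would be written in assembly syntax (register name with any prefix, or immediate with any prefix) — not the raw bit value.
r6

@+02  little-endian(38 86) = 0x8638
  opcode bits[15:11]=0x10: ldi/RI
  rd@[10:8]=0x6 ⇒ r6
  imm@[7:0]=0x38 ⇒ #56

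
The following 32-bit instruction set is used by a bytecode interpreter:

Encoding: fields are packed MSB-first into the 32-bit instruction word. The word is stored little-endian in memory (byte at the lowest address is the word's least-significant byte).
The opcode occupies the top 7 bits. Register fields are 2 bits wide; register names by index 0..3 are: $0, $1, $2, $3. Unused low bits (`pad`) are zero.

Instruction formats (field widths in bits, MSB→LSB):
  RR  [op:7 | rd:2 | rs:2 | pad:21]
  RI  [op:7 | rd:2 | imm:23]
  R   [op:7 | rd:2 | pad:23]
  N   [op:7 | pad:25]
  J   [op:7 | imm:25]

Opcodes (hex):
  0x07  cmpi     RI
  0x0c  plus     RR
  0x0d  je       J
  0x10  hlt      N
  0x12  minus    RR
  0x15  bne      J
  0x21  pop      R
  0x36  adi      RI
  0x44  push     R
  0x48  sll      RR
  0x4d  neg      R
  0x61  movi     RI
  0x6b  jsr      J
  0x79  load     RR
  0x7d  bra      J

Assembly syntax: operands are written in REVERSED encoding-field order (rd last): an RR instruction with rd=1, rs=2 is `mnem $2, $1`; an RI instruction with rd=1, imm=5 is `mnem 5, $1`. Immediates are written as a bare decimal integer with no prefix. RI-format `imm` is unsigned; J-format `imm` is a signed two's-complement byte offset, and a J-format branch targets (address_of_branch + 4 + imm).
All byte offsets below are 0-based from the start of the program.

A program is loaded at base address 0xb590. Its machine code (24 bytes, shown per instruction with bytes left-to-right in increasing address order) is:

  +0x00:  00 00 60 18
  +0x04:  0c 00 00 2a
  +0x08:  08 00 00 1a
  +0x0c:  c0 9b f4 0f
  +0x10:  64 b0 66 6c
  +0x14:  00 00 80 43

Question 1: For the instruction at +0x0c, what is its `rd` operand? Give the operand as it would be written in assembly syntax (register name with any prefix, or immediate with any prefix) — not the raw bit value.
$3

@+0c  little-endian(c0 9b f4 0f) = 0x0ff49bc0
  op=0x0ff49bc0>>25=0x7 ⇒ cmpi (RI)
  rd@[24:23]=0x3 ⇒ $3
  imm@[22:0]=0x749bc0 ⇒ 7642048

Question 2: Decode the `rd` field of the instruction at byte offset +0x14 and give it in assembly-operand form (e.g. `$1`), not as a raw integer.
$3

@+14  little-endian(00 00 80 43) = 0x43800000
  opcode bits[31:25]=0x21: pop/R
  rd@[24:23]=0x3 ⇒ $3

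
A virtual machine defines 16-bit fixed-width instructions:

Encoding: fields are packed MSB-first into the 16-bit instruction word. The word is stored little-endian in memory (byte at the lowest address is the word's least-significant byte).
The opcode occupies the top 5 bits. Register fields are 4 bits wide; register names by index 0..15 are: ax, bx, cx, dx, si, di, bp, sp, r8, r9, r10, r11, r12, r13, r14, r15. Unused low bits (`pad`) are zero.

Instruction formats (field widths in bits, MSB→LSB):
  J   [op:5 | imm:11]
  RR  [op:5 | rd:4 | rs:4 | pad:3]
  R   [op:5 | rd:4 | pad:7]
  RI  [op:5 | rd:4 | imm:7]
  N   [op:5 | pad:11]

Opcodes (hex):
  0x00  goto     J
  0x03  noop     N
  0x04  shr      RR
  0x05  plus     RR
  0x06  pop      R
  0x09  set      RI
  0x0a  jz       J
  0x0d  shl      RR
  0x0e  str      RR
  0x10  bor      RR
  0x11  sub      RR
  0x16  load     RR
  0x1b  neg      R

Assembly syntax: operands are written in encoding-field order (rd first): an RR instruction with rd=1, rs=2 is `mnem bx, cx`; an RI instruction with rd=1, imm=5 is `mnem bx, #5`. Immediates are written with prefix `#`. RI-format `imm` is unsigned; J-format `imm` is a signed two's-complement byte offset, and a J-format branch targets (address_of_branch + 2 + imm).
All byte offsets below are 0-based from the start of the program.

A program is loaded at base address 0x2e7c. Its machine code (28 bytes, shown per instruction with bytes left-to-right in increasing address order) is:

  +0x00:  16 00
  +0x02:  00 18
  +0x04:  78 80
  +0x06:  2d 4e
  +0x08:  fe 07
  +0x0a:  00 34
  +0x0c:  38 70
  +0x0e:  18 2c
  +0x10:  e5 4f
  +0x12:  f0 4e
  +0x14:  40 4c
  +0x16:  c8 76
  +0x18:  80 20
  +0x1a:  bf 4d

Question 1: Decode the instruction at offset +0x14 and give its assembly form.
@+14  little-endian(40 4c) = 0x4c40
  top 5b → 0x9 → set [RI]
  rd@[10:7]=0x8 ⇒ r8
  imm@[6:0]=0x40 ⇒ #64

set r8, #64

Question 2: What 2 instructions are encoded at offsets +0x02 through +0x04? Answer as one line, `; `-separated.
noop; bor ax, r15

@+02  little-endian(00 18) = 0x1800
  op=0x1800>>11=0x3 ⇒ noop (N)
@+04  little-endian(78 80) = 0x8078
  op=0x8078>>11=0x10 ⇒ bor (RR)
  rd@[10:7]=0x0 ⇒ ax
  rs@[6:3]=0xf ⇒ r15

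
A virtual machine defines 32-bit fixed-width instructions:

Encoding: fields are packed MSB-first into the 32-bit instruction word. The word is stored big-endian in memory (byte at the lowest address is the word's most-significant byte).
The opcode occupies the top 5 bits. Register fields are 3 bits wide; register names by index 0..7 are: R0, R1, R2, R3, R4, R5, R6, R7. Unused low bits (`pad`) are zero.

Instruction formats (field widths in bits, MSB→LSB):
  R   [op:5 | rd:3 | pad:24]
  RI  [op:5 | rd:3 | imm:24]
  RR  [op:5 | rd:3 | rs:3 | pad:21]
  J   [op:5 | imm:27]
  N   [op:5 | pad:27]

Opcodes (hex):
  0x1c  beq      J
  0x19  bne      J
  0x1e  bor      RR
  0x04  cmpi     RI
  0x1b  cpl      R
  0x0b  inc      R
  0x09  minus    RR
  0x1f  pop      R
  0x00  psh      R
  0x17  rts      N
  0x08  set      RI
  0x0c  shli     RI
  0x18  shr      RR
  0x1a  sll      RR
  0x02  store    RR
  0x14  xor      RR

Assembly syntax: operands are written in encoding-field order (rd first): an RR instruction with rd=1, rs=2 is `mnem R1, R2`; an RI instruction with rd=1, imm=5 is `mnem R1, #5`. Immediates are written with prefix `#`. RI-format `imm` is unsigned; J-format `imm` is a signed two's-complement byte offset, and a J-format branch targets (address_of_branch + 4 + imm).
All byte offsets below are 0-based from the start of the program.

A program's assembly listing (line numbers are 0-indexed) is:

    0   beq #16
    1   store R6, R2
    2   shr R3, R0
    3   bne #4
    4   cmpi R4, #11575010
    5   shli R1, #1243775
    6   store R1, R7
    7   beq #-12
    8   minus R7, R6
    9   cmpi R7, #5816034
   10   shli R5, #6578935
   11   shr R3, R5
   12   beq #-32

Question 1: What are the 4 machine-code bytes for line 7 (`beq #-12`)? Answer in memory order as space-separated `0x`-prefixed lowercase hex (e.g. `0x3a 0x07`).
0xe7 0xff 0xff 0xf4

7. beq fields op=0x1c:5|imm=-12:27 → word e7fffff4h → e7 ff ff f4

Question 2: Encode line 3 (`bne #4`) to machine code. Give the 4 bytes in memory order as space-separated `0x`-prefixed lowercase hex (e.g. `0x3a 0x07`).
0xc8 0x00 0x00 0x04

3. bne fields op=0x19:5|imm=4:27 → word c8000004h → c8 00 00 04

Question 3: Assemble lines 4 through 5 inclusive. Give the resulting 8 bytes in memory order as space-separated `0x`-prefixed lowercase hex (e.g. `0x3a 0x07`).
line 4 (cmpi): pack op=0x4:5|rd=4:3|imm=11575010:24 = 0x24b09ee2; big→ 24 b0 9e e2
line 5 (shli): pack op=0xc:5|rd=1:3|imm=1243775:24 = 0x6112fa7f; big→ 61 12 fa 7f

0x24 0xb0 0x9e 0xe2 0x61 0x12 0xfa 0x7f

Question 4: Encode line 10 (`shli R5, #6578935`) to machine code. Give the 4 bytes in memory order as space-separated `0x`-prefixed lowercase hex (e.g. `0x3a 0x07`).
0x65 0x64 0x62 0xf7

L10: shli op=0xc:5|rd=5:3|imm=6578935:24 ⇒ 0x656462f7 ⇒ big 65 64 62 f7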